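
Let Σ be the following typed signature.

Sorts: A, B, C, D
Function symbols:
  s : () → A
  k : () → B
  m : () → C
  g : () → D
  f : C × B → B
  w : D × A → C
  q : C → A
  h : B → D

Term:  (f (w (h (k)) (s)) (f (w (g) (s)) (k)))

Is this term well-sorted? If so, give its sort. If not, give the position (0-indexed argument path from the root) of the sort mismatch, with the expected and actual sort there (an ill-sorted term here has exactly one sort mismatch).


      (k) : B
    (h (k)) : D
    (s) : A
  (w (h (k)) (s)) : C
      (g) : D
      (s) : A
    (w (g) (s)) : C
    (k) : B
  (f (w (g) (s)) (k)) : B
(f (w (h (k)) (s)) (f (w (g) (s)) (k))) : B

well-sorted; sort = B


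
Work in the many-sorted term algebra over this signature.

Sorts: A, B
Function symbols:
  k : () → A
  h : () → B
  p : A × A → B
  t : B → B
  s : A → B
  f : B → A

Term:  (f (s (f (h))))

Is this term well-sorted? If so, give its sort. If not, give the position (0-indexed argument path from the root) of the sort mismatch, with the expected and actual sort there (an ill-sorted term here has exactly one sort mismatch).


well-sorted; sort = A

      (h) : B
    (f (h)) : A
  (s (f (h))) : B
(f (s (f (h)))) : A


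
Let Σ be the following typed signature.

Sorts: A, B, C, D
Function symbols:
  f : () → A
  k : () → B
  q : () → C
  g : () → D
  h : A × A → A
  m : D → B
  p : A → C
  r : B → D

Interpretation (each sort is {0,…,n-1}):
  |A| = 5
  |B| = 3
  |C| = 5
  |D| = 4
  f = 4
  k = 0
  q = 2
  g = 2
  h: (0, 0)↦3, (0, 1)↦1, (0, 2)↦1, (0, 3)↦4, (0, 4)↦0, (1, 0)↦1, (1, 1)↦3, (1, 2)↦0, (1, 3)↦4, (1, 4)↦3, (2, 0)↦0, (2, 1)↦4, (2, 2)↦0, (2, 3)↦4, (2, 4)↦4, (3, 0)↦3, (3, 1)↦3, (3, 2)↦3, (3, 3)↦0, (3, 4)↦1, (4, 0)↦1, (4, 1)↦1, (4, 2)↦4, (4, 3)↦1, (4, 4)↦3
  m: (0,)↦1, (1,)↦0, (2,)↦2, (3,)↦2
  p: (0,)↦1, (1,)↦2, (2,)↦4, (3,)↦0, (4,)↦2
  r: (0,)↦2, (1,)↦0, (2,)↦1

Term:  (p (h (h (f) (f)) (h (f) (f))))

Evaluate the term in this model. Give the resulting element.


  f = 4
  f = 4
  (h (f) (f)) = h(4, 4) = 3
  f = 4
  f = 4
  (h (f) (f)) = h(4, 4) = 3
  (h (h (f) (f)) (h (f) (f))) = h(3, 3) = 0
  (p (h (h (f) (f)) (h (f) (f)))) = p(0,) = 1

value = 1


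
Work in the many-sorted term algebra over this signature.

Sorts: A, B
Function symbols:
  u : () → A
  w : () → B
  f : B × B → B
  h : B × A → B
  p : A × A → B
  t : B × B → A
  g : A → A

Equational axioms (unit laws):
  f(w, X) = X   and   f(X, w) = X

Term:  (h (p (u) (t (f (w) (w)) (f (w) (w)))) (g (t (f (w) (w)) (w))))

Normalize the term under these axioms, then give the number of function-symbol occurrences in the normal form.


1. (h (p (u) (t (f (w) (w)) (f (w) (w)))) (g (t (f (w) (w)) (w))))  →  (h (p (u) (t (w) (f (w) (w)))) (g (t (f (w) (w)) (w))))
2. (h (p (u) (t (w) (f (w) (w)))) (g (t (f (w) (w)) (w))))  →  (h (p (u) (t (w) (w))) (g (t (f (w) (w)) (w))))
3. (h (p (u) (t (w) (w))) (g (t (f (w) (w)) (w))))  →  (h (p (u) (t (w) (w))) (g (t (w) (w))))
normal form: (h (p (u) (t (w) (w))) (g (t (w) (w))))

size = 10


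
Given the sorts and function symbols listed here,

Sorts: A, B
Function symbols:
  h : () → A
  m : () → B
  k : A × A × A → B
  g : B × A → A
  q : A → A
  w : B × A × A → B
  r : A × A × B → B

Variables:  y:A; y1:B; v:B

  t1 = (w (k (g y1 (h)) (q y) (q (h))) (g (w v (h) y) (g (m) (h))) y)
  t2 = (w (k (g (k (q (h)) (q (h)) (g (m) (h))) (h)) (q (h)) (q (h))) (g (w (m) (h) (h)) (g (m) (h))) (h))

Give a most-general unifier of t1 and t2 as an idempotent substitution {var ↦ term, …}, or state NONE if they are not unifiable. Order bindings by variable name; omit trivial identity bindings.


{v ↦ (m), y ↦ (h), y1 ↦ (k (q (h)) (q (h)) (g (m) (h)))}


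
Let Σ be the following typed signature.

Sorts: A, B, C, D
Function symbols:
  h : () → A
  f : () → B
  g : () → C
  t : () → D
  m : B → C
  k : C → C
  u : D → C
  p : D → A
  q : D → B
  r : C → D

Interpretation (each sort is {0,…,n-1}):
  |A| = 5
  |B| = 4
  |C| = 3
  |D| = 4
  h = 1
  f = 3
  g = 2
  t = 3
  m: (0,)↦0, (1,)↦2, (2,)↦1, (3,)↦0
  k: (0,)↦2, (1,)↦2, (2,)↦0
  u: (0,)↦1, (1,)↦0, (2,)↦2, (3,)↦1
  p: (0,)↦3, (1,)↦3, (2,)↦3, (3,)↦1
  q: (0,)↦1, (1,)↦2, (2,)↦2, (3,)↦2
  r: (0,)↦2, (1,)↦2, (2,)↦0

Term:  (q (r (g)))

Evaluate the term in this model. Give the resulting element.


value = 1

  g = 2
  (r (g)) = r(2,) = 0
  (q (r (g))) = q(0,) = 1


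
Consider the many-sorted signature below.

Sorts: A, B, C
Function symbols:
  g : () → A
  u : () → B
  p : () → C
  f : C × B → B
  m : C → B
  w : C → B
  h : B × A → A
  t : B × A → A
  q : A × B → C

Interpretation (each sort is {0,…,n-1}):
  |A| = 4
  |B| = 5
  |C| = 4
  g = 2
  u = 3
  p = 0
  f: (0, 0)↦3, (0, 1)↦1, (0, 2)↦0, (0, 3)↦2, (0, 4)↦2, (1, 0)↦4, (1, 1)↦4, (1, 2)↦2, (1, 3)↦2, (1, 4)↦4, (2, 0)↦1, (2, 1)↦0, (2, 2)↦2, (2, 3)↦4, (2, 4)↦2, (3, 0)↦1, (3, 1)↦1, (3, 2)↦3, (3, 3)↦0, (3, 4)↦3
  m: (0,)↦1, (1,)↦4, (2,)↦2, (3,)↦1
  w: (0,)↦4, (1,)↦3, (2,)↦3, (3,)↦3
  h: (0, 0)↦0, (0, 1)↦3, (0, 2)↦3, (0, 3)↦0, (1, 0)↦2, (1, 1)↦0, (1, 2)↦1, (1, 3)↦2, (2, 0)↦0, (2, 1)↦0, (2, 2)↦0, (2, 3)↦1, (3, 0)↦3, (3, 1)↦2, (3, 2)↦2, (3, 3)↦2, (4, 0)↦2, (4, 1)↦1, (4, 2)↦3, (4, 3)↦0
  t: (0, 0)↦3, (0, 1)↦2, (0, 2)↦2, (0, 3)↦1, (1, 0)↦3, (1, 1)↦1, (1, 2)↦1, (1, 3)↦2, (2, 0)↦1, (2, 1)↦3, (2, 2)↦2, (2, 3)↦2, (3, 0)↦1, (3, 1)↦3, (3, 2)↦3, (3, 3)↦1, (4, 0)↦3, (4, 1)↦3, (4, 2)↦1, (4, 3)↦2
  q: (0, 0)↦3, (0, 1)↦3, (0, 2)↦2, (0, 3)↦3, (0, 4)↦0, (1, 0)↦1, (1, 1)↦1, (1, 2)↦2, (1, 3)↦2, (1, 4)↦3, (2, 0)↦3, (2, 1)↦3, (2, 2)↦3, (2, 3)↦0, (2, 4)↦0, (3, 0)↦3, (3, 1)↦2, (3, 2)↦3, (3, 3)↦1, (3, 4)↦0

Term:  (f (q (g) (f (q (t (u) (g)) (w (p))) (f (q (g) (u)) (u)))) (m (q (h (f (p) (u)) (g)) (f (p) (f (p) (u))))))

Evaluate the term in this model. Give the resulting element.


value = 1

  g = 2
  u = 3
  g = 2
  (t (u) (g)) = t(3, 2) = 3
  p = 0
  (w (p)) = w(0,) = 4
  (q (t (u) (g)) (w (p))) = q(3, 4) = 0
  g = 2
  u = 3
  (q (g) (u)) = q(2, 3) = 0
  u = 3
  (f (q (g) (u)) (u)) = f(0, 3) = 2
  (f (q (t (u) (g)) (w (p))) (f (q (g) (u)) (u))) = f(0, 2) = 0
  (q (g) (f (q (t (u) (g)) (w (p))) (f (q (g) (u)) (u)))) = q(2, 0) = 3
  p = 0
  u = 3
  (f (p) (u)) = f(0, 3) = 2
  g = 2
  (h (f (p) (u)) (g)) = h(2, 2) = 0
  p = 0
  p = 0
  u = 3
  (f (p) (u)) = f(0, 3) = 2
  (f (p) (f (p) (u))) = f(0, 2) = 0
  (q (h (f (p) (u)) (g)) (f (p) (f (p) (u)))) = q(0, 0) = 3
  (m (q (h (f (p) (u)) (g)) (f (p) (f (p) (u))))) = m(3,) = 1
  (f (q (g) (f (q (t (u) (g)) (w (p))) (f (q (g) (u)) (u)))) (m (q (h (f (p) (u)) (g)) (f (p) (f (p) (u)))))) = f(3, 1) = 1


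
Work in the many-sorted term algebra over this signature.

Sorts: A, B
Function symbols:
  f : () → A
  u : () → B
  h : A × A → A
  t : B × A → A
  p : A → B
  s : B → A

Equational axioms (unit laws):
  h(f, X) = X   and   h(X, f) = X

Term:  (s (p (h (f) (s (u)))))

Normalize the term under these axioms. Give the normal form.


normal form = (s (p (s (u))))

1. (s (p (h (f) (s (u)))))  →  (s (p (s (u))))


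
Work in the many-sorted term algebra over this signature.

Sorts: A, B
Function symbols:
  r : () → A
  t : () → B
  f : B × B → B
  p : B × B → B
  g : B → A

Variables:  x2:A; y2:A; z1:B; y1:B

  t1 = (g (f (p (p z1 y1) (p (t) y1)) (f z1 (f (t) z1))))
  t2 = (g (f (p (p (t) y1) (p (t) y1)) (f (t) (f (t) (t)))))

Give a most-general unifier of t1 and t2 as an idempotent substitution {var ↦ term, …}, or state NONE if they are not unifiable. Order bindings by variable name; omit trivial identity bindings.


{z1 ↦ (t)}


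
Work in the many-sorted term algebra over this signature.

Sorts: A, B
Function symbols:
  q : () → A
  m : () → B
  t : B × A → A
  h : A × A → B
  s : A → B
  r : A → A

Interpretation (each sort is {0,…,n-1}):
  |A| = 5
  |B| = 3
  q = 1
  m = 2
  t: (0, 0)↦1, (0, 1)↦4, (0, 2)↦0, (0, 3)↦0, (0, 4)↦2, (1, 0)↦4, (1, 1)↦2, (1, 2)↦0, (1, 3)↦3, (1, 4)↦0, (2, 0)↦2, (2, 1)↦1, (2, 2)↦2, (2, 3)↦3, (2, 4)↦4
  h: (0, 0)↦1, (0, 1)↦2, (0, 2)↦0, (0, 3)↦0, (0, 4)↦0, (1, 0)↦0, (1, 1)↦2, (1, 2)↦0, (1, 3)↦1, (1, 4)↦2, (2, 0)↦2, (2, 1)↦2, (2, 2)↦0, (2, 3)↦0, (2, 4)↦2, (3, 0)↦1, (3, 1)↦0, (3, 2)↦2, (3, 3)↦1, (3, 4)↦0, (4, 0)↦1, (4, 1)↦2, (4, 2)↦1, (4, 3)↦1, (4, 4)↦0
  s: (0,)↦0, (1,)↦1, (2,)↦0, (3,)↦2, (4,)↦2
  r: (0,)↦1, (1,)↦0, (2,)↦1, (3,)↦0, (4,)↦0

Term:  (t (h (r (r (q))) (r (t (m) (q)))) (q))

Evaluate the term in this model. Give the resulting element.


  q = 1
  (r (q)) = r(1,) = 0
  (r (r (q))) = r(0,) = 1
  m = 2
  q = 1
  (t (m) (q)) = t(2, 1) = 1
  (r (t (m) (q))) = r(1,) = 0
  (h (r (r (q))) (r (t (m) (q)))) = h(1, 0) = 0
  q = 1
  (t (h (r (r (q))) (r (t (m) (q)))) (q)) = t(0, 1) = 4

value = 4


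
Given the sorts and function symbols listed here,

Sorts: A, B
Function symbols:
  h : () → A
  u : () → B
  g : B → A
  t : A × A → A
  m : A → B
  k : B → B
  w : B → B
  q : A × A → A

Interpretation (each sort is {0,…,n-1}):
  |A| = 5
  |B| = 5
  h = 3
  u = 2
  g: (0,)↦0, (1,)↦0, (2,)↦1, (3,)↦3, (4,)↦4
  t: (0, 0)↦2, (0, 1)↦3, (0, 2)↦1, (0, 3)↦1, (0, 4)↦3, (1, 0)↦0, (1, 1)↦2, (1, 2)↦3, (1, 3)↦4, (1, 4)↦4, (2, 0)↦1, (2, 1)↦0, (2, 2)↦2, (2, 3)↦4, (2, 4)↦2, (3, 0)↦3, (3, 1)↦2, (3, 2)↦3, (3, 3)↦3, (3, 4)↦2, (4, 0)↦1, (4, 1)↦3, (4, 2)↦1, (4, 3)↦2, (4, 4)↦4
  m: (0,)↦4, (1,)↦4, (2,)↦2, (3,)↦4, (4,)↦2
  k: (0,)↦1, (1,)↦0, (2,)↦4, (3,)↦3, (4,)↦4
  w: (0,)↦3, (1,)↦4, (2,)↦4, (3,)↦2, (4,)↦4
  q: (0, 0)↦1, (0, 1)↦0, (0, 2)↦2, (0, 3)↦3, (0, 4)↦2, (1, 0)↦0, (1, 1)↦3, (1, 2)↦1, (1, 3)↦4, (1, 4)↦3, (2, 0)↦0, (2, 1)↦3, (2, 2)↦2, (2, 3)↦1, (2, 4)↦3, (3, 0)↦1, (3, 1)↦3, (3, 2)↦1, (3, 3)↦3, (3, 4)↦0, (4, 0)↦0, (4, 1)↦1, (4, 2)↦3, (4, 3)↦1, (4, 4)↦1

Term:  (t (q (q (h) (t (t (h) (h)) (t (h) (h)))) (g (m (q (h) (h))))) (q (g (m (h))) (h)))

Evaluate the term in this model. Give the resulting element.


value = 3

  h = 3
  h = 3
  h = 3
  (t (h) (h)) = t(3, 3) = 3
  h = 3
  h = 3
  (t (h) (h)) = t(3, 3) = 3
  (t (t (h) (h)) (t (h) (h))) = t(3, 3) = 3
  (q (h) (t (t (h) (h)) (t (h) (h)))) = q(3, 3) = 3
  h = 3
  h = 3
  (q (h) (h)) = q(3, 3) = 3
  (m (q (h) (h))) = m(3,) = 4
  (g (m (q (h) (h)))) = g(4,) = 4
  (q (q (h) (t (t (h) (h)) (t (h) (h)))) (g (m (q (h) (h))))) = q(3, 4) = 0
  h = 3
  (m (h)) = m(3,) = 4
  (g (m (h))) = g(4,) = 4
  h = 3
  (q (g (m (h))) (h)) = q(4, 3) = 1
  (t (q (q (h) (t (t (h) (h)) (t (h) (h)))) (g (m (q (h) (h))))) (q (g (m (h))) (h))) = t(0, 1) = 3


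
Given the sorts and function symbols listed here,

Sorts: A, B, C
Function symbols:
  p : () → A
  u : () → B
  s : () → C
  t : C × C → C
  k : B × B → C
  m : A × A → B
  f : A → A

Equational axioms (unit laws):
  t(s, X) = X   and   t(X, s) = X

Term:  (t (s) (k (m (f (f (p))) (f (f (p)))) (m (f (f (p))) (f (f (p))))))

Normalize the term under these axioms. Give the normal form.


normal form = (k (m (f (f (p))) (f (f (p)))) (m (f (f (p))) (f (f (p)))))

1. (t (s) (k (m (f (f (p))) (f (f (p)))) (m (f (f (p))) (f (f (p))))))  →  (k (m (f (f (p))) (f (f (p)))) (m (f (f (p))) (f (f (p)))))


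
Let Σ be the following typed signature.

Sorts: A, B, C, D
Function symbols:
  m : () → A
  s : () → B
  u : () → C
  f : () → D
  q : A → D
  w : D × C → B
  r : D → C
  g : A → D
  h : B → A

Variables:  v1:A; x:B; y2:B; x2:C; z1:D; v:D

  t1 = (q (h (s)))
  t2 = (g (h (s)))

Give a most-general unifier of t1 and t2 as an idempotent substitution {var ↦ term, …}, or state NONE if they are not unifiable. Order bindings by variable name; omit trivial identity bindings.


NONE (not unifiable)

head clash or occurs-check failure — not unifiable


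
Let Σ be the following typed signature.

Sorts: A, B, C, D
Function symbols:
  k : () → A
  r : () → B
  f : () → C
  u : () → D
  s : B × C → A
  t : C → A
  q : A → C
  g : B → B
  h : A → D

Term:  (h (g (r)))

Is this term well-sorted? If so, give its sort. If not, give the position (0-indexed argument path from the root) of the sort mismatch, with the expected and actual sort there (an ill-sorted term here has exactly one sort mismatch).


    (r) : B
  (g (r)) : B
(h (g (r))) : ✗ arg 0 at [0] has sort B, expected A

ill-sorted at position [0]: expected A, got B


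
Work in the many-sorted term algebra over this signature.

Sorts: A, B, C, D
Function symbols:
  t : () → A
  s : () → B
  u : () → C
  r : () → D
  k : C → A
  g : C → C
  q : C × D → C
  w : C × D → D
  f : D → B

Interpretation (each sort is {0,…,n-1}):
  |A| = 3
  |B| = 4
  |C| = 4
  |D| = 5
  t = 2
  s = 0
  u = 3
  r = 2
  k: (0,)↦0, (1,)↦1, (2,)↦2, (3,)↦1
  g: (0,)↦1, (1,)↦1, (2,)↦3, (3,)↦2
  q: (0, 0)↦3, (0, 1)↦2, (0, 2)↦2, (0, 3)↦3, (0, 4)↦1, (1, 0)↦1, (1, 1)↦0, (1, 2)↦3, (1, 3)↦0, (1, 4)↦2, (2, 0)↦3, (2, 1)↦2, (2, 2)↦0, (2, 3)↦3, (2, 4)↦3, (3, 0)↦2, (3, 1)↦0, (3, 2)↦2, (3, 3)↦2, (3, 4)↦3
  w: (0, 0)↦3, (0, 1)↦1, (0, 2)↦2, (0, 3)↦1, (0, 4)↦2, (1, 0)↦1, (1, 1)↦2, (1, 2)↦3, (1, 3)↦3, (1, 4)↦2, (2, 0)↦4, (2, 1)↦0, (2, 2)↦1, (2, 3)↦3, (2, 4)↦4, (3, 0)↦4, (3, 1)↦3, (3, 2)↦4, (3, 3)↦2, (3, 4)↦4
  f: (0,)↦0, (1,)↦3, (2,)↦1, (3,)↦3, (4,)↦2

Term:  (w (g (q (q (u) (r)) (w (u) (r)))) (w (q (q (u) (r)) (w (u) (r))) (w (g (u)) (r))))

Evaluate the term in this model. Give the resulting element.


value = 3

  u = 3
  r = 2
  (q (u) (r)) = q(3, 2) = 2
  u = 3
  r = 2
  (w (u) (r)) = w(3, 2) = 4
  (q (q (u) (r)) (w (u) (r))) = q(2, 4) = 3
  (g (q (q (u) (r)) (w (u) (r)))) = g(3,) = 2
  u = 3
  r = 2
  (q (u) (r)) = q(3, 2) = 2
  u = 3
  r = 2
  (w (u) (r)) = w(3, 2) = 4
  (q (q (u) (r)) (w (u) (r))) = q(2, 4) = 3
  u = 3
  (g (u)) = g(3,) = 2
  r = 2
  (w (g (u)) (r)) = w(2, 2) = 1
  (w (q (q (u) (r)) (w (u) (r))) (w (g (u)) (r))) = w(3, 1) = 3
  (w (g (q (q (u) (r)) (w (u) (r)))) (w (q (q (u) (r)) (w (u) (r))) (w (g (u)) (r)))) = w(2, 3) = 3


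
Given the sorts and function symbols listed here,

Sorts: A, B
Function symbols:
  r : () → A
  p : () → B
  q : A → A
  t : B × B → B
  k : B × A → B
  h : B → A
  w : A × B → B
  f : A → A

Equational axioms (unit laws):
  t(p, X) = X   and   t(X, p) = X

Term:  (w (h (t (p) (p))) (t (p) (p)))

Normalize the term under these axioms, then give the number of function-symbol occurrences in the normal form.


1. (w (h (t (p) (p))) (t (p) (p)))  →  (w (h (p)) (t (p) (p)))
2. (w (h (p)) (t (p) (p)))  →  (w (h (p)) (p))
normal form: (w (h (p)) (p))

size = 4


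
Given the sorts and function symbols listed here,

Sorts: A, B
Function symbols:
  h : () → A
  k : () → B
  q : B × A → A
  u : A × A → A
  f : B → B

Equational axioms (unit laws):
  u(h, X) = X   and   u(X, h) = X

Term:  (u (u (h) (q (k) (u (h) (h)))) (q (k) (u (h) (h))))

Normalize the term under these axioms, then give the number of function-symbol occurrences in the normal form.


1. (u (u (h) (q (k) (u (h) (h)))) (q (k) (u (h) (h))))  →  (u (q (k) (u (h) (h))) (q (k) (u (h) (h))))
2. (u (q (k) (u (h) (h))) (q (k) (u (h) (h))))  →  (u (q (k) (h)) (q (k) (u (h) (h))))
3. (u (q (k) (h)) (q (k) (u (h) (h))))  →  (u (q (k) (h)) (q (k) (h)))
normal form: (u (q (k) (h)) (q (k) (h)))

size = 7


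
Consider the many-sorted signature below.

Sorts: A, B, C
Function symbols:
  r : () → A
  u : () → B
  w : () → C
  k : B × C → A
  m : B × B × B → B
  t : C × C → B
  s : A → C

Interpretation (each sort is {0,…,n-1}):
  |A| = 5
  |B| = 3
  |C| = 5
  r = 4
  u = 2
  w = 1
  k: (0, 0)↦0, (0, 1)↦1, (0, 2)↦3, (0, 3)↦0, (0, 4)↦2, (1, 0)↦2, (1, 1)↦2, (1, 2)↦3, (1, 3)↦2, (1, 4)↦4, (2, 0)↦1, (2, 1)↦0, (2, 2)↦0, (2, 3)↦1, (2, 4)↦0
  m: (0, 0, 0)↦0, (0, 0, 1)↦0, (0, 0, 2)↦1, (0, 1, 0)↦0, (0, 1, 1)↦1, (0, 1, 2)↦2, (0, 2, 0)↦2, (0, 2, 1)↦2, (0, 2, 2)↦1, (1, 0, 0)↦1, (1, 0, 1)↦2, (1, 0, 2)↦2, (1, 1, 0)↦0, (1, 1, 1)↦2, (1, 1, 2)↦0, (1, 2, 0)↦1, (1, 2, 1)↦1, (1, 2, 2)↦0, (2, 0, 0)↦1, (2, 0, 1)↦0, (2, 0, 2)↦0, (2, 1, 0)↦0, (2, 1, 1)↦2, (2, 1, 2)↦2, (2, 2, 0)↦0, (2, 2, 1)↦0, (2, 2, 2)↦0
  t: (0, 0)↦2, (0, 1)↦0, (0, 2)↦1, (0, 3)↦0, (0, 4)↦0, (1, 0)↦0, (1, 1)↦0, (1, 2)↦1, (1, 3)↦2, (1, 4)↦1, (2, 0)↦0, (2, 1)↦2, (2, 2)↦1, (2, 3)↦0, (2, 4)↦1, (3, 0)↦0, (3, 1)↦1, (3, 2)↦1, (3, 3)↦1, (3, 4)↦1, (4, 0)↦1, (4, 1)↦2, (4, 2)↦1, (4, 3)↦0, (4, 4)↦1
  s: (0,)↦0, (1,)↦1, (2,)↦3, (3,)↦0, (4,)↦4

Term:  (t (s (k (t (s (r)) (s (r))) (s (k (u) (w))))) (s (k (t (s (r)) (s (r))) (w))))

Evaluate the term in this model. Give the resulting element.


  r = 4
  (s (r)) = s(4,) = 4
  r = 4
  (s (r)) = s(4,) = 4
  (t (s (r)) (s (r))) = t(4, 4) = 1
  u = 2
  w = 1
  (k (u) (w)) = k(2, 1) = 0
  (s (k (u) (w))) = s(0,) = 0
  (k (t (s (r)) (s (r))) (s (k (u) (w)))) = k(1, 0) = 2
  (s (k (t (s (r)) (s (r))) (s (k (u) (w))))) = s(2,) = 3
  r = 4
  (s (r)) = s(4,) = 4
  r = 4
  (s (r)) = s(4,) = 4
  (t (s (r)) (s (r))) = t(4, 4) = 1
  w = 1
  (k (t (s (r)) (s (r))) (w)) = k(1, 1) = 2
  (s (k (t (s (r)) (s (r))) (w))) = s(2,) = 3
  (t (s (k (t (s (r)) (s (r))) (s (k (u) (w))))) (s (k (t (s (r)) (s (r))) (w)))) = t(3, 3) = 1

value = 1


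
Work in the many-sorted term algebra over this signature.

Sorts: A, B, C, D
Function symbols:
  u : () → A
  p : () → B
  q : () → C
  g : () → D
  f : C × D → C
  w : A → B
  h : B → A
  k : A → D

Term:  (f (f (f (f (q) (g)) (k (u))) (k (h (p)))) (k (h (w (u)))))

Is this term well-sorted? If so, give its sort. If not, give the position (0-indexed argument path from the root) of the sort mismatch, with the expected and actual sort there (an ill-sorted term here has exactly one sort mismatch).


        (q) : C
        (g) : D
      (f (q) (g)) : C
        (u) : A
      (k (u)) : D
    (f (f (q) (g)) (k (u))) : C
        (p) : B
      (h (p)) : A
    (k (h (p))) : D
  (f (f (f (q) (g)) (k (u))) (k (h (p)))) : C
        (u) : A
      (w (u)) : B
    (h (w (u))) : A
  (k (h (w (u)))) : D
(f (f (f (f (q) (g)) (k (u))) (k (h (p)))) (k (h (w (u))))) : C

well-sorted; sort = C


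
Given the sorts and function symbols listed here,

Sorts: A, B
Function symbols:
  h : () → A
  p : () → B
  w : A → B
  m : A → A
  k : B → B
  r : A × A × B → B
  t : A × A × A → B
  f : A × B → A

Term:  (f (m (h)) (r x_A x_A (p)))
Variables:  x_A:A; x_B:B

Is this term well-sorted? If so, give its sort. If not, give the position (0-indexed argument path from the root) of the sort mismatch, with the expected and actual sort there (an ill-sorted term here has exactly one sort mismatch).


well-sorted; sort = A

    (h) : A
  (m (h)) : A
    x_A : A
    x_A : A
    (p) : B
  (r x_A x_A (p)) : B
(f (m (h)) (r x_A x_A (p))) : A


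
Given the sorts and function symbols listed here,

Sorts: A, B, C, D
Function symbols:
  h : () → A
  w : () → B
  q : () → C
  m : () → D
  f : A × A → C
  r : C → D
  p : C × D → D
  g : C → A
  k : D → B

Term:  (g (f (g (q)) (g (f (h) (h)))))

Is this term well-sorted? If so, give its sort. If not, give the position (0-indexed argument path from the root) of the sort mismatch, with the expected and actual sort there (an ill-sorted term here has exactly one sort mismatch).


      (q) : C
    (g (q)) : A
        (h) : A
        (h) : A
      (f (h) (h)) : C
    (g (f (h) (h))) : A
  (f (g (q)) (g (f (h) (h)))) : C
(g (f (g (q)) (g (f (h) (h))))) : A

well-sorted; sort = A


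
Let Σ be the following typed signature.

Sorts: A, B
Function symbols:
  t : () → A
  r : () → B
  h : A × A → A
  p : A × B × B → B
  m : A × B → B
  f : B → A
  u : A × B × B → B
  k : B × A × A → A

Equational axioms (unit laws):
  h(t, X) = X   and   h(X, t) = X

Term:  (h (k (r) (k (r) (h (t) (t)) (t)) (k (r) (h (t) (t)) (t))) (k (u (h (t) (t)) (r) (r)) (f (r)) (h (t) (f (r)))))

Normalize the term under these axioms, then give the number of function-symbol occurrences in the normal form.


size = 20

1. (h (k (r) (k (r) (h (t) (t)) (t)) (k (r) (h (t) (t)) (t))) (k (u (h (t) (t)) (r) (r)) (f (r)) (h (t) (f (r)))))  →  (h (k (r) (k (r) (t) (t)) (k (r) (h (t) (t)) (t))) (k (u (h (t) (t)) (r) (r)) (f (r)) (h (t) (f (r)))))
2. (h (k (r) (k (r) (t) (t)) (k (r) (h (t) (t)) (t))) (k (u (h (t) (t)) (r) (r)) (f (r)) (h (t) (f (r)))))  →  (h (k (r) (k (r) (t) (t)) (k (r) (t) (t))) (k (u (h (t) (t)) (r) (r)) (f (r)) (h (t) (f (r)))))
3. (h (k (r) (k (r) (t) (t)) (k (r) (t) (t))) (k (u (h (t) (t)) (r) (r)) (f (r)) (h (t) (f (r)))))  →  (h (k (r) (k (r) (t) (t)) (k (r) (t) (t))) (k (u (t) (r) (r)) (f (r)) (h (t) (f (r)))))
4. (h (k (r) (k (r) (t) (t)) (k (r) (t) (t))) (k (u (t) (r) (r)) (f (r)) (h (t) (f (r)))))  →  (h (k (r) (k (r) (t) (t)) (k (r) (t) (t))) (k (u (t) (r) (r)) (f (r)) (f (r))))
normal form: (h (k (r) (k (r) (t) (t)) (k (r) (t) (t))) (k (u (t) (r) (r)) (f (r)) (f (r))))


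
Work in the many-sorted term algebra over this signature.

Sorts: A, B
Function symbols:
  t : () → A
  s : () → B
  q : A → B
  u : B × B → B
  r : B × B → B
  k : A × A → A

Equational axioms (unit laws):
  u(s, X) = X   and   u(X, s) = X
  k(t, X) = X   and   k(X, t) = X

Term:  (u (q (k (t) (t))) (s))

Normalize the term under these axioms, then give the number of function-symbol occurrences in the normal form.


size = 2

1. (u (q (k (t) (t))) (s))  →  (q (k (t) (t)))
2. (q (k (t) (t)))  →  (q (t))
normal form: (q (t))


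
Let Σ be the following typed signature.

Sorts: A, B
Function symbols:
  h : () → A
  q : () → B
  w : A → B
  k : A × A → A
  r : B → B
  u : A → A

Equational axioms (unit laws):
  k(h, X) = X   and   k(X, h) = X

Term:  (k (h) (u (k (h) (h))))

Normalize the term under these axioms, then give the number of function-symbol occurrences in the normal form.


size = 2

1. (k (h) (u (k (h) (h))))  →  (u (k (h) (h)))
2. (u (k (h) (h)))  →  (u (h))
normal form: (u (h))


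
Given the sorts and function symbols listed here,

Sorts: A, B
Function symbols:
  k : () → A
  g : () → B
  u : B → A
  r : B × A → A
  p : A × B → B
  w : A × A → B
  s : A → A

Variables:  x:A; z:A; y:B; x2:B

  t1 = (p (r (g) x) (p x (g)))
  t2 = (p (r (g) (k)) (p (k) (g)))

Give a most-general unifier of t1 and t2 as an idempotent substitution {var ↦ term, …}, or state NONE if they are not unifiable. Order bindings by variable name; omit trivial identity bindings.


{x ↦ (k)}


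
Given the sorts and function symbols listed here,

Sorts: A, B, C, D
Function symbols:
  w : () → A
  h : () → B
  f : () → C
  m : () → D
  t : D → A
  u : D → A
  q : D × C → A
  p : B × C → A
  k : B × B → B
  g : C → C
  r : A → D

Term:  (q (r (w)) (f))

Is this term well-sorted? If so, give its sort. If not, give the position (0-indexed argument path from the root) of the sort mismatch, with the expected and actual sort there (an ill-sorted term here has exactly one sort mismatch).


    (w) : A
  (r (w)) : D
  (f) : C
(q (r (w)) (f)) : A

well-sorted; sort = A


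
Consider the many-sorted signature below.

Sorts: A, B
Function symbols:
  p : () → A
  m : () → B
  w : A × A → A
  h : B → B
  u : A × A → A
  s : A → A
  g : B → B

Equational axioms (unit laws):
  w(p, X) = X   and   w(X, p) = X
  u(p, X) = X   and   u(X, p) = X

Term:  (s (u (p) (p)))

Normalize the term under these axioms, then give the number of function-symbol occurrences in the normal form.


1. (s (u (p) (p)))  →  (s (p))
normal form: (s (p))

size = 2


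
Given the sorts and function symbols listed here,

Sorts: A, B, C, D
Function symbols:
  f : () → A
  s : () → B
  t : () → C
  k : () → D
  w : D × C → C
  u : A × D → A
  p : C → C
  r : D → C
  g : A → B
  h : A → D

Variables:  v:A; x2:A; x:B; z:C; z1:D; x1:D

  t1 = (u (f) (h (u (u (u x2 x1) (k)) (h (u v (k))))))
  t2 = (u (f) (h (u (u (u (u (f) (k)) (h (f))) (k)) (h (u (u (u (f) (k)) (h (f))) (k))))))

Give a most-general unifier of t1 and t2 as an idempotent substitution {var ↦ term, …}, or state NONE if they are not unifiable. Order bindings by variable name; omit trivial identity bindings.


{v ↦ (u (u (f) (k)) (h (f))), x1 ↦ (h (f)), x2 ↦ (u (f) (k))}


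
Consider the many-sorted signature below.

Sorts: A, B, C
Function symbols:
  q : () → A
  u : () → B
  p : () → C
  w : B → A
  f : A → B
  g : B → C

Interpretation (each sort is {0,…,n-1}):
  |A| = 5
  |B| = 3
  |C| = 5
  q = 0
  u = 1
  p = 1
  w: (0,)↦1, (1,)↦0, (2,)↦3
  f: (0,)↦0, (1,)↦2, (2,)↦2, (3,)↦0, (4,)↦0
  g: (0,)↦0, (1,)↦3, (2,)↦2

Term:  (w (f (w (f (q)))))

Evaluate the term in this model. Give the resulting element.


  q = 0
  (f (q)) = f(0,) = 0
  (w (f (q))) = w(0,) = 1
  (f (w (f (q)))) = f(1,) = 2
  (w (f (w (f (q))))) = w(2,) = 3

value = 3


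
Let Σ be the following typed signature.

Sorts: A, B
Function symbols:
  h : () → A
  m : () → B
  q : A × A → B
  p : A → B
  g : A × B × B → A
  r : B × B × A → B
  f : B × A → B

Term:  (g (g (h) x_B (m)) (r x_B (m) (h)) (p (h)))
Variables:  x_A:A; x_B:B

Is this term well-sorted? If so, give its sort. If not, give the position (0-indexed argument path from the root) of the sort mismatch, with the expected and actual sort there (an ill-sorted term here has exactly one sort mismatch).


well-sorted; sort = A

    (h) : A
    x_B : B
    (m) : B
  (g (h) x_B (m)) : A
    x_B : B
    (m) : B
    (h) : A
  (r x_B (m) (h)) : B
    (h) : A
  (p (h)) : B
(g (g (h) x_B (m)) (r x_B (m) (h)) (p (h))) : A


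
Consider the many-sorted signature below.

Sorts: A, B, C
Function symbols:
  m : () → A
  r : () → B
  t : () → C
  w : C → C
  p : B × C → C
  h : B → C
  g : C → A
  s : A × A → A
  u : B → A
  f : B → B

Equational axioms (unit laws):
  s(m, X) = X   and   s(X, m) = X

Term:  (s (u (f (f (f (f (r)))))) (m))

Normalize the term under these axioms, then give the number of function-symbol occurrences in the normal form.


1. (s (u (f (f (f (f (r)))))) (m))  →  (u (f (f (f (f (r))))))
normal form: (u (f (f (f (f (r))))))

size = 6


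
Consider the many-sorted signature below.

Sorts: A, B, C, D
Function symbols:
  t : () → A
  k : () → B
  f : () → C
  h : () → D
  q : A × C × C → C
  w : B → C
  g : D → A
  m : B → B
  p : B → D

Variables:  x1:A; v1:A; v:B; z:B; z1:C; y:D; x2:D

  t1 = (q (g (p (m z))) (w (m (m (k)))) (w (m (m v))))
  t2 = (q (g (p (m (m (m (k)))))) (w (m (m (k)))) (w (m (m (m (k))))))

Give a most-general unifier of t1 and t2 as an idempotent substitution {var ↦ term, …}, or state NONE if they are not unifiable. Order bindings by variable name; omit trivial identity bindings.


{v ↦ (m (k)), z ↦ (m (m (k)))}


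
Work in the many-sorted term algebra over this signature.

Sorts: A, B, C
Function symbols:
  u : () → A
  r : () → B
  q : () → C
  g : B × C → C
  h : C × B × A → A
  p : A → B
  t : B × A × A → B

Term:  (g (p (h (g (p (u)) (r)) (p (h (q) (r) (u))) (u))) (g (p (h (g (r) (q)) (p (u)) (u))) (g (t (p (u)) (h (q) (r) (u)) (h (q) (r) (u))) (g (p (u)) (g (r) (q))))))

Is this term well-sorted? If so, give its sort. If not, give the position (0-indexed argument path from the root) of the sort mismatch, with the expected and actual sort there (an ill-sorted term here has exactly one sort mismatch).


ill-sorted at position [0, 0, 0, 1]: expected C, got B

          (u) : A
        (p (u)) : B
        (r) : B
      (g (p (u)) (r)) : ✗ arg 1 at [0, 0, 0, 1] has sort B, expected C
          (q) : C
          (r) : B
          (u) : A
        (h (q) (r) (u)) : A
      (p (h (q) (r) (u))) : B
      (u) : A
          (r) : B
          (q) : C
        (g (r) (q)) : C
          (u) : A
        (p (u)) : B
        (u) : A
      (h (g (r) (q)) (p (u)) (u)) : A
    (p (h (g (r) (q)) (p (u)) (u))) : B
          (u) : A
        (p (u)) : B
          (q) : C
          (r) : B
          (u) : A
        (h (q) (r) (u)) : A
          (q) : C
          (r) : B
          (u) : A
        (h (q) (r) (u)) : A
      (t (p (u)) (h (q) (r) (u)) (h (q) (r) (u))) : B
          (u) : A
        (p (u)) : B
          (r) : B
          (q) : C
        (g (r) (q)) : C
      (g (p (u)) (g (r) (q))) : C
    (g (t (p (u)) (h (q) (r) (u)) (h (q) (r) (u))) (g (p (u)) (g (r) (q)))) : C
  (g (p (h (g (r) (q)) (p (u)) (u))) (g (t (p (u)) (h (q) (r) (u)) (h (q) (r) (u))) (g (p (u)) (g (r) (q))))) : C


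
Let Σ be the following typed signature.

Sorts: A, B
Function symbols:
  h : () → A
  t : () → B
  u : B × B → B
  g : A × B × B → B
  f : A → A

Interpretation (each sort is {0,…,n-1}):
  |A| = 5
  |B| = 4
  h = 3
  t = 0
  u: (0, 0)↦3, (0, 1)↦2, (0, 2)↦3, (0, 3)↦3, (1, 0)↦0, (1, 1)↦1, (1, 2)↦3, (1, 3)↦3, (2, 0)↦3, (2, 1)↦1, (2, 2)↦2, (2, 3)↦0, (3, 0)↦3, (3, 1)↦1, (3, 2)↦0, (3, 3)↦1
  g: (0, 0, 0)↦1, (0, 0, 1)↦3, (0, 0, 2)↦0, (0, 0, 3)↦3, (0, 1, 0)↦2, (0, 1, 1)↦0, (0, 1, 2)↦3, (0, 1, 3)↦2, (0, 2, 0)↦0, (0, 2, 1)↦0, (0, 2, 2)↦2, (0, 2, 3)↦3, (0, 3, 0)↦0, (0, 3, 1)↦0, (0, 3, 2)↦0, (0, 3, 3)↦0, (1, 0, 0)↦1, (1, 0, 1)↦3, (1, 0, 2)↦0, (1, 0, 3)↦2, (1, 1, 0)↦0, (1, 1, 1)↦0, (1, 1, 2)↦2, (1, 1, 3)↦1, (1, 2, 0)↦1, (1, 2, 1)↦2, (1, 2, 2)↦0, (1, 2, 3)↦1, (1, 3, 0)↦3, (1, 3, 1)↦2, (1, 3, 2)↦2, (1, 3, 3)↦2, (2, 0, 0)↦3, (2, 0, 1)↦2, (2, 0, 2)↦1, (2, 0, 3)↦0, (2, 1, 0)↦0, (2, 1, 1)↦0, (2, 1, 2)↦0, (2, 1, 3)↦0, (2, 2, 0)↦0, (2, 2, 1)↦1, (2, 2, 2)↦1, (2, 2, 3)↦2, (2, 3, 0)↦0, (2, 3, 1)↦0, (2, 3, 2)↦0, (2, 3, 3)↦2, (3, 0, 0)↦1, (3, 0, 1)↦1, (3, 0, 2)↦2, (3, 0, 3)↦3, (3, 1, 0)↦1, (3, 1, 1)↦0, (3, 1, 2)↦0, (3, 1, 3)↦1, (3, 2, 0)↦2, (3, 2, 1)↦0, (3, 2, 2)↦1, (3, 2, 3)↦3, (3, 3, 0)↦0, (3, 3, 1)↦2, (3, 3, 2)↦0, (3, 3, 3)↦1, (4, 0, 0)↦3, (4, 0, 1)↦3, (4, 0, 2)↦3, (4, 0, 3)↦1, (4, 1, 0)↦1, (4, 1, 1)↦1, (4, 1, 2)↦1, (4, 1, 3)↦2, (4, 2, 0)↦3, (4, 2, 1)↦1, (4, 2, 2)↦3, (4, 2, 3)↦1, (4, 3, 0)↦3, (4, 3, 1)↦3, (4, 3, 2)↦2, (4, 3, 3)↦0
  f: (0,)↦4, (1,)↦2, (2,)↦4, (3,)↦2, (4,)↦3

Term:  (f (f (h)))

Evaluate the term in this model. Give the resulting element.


  h = 3
  (f (h)) = f(3,) = 2
  (f (f (h))) = f(2,) = 4

value = 4


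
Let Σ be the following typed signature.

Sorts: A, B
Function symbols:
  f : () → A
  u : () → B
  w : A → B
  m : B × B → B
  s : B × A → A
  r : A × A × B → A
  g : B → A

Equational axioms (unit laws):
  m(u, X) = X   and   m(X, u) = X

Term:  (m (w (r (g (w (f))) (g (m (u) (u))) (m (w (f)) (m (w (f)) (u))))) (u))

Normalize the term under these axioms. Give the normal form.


1. (m (w (r (g (w (f))) (g (m (u) (u))) (m (w (f)) (m (w (f)) (u))))) (u))  →  (w (r (g (w (f))) (g (m (u) (u))) (m (w (f)) (m (w (f)) (u)))))
2. (w (r (g (w (f))) (g (m (u) (u))) (m (w (f)) (m (w (f)) (u)))))  →  (w (r (g (w (f))) (g (u)) (m (w (f)) (m (w (f)) (u)))))
3. (w (r (g (w (f))) (g (u)) (m (w (f)) (m (w (f)) (u)))))  →  (w (r (g (w (f))) (g (u)) (m (w (f)) (w (f)))))

normal form = (w (r (g (w (f))) (g (u)) (m (w (f)) (w (f)))))


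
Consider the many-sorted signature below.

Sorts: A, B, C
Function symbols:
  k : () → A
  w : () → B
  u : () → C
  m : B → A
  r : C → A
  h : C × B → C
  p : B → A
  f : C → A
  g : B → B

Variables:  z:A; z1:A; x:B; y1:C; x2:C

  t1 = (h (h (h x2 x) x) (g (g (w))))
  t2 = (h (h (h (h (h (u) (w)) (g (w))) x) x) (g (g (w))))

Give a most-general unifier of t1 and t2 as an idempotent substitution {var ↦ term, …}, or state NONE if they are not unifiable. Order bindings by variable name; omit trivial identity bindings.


{x2 ↦ (h (h (u) (w)) (g (w)))}


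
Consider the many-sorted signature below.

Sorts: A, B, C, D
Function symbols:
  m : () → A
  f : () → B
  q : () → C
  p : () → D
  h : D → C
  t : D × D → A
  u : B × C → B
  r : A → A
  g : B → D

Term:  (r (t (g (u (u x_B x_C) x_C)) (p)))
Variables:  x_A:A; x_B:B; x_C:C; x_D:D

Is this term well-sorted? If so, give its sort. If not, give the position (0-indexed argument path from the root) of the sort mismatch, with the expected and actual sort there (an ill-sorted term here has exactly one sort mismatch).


          x_B : B
          x_C : C
        (u x_B x_C) : B
        x_C : C
      (u (u x_B x_C) x_C) : B
    (g (u (u x_B x_C) x_C)) : D
    (p) : D
  (t (g (u (u x_B x_C) x_C)) (p)) : A
(r (t (g (u (u x_B x_C) x_C)) (p))) : A

well-sorted; sort = A


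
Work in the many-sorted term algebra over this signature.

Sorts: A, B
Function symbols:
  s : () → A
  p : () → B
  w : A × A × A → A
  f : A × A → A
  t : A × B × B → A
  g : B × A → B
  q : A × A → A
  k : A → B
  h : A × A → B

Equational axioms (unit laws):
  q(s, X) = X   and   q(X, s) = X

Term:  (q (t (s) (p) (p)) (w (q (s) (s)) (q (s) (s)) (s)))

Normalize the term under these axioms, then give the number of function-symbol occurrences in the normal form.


size = 9

1. (q (t (s) (p) (p)) (w (q (s) (s)) (q (s) (s)) (s)))  →  (q (t (s) (p) (p)) (w (s) (q (s) (s)) (s)))
2. (q (t (s) (p) (p)) (w (s) (q (s) (s)) (s)))  →  (q (t (s) (p) (p)) (w (s) (s) (s)))
normal form: (q (t (s) (p) (p)) (w (s) (s) (s)))


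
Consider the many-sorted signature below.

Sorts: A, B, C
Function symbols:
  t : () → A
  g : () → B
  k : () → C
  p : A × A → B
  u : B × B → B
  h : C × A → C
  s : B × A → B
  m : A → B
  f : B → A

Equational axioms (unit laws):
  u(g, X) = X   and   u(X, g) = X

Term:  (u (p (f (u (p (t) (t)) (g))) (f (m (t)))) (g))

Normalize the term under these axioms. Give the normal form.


1. (u (p (f (u (p (t) (t)) (g))) (f (m (t)))) (g))  →  (p (f (u (p (t) (t)) (g))) (f (m (t))))
2. (p (f (u (p (t) (t)) (g))) (f (m (t))))  →  (p (f (p (t) (t))) (f (m (t))))

normal form = (p (f (p (t) (t))) (f (m (t))))


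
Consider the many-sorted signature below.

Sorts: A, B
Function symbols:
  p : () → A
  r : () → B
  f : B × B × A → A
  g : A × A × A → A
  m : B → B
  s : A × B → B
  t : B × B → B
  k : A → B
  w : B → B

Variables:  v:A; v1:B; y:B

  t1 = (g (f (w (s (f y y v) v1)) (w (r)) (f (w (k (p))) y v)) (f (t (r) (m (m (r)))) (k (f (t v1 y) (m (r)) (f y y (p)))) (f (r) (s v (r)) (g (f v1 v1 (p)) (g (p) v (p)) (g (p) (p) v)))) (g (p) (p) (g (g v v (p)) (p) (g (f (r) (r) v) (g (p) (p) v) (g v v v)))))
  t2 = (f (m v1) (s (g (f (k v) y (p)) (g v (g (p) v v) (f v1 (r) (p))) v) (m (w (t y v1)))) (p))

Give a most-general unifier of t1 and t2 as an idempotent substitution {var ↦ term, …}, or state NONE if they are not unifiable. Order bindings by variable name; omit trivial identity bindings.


head clash or occurs-check failure — not unifiable

NONE (not unifiable)


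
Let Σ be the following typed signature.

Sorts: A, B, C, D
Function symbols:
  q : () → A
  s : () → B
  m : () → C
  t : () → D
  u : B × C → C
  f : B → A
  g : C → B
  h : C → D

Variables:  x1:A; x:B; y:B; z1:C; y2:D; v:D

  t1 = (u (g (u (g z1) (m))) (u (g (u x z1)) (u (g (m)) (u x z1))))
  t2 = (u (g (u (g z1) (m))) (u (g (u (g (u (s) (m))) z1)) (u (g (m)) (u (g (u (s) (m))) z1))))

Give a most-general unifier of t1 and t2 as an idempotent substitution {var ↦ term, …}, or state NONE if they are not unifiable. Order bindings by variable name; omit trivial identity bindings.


{x ↦ (g (u (s) (m)))}


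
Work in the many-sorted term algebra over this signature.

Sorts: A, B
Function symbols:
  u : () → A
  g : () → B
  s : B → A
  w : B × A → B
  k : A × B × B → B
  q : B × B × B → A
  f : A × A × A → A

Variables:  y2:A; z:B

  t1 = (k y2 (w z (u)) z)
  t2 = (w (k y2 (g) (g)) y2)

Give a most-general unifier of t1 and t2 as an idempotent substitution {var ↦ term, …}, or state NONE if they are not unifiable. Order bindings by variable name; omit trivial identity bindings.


NONE (not unifiable)

head clash or occurs-check failure — not unifiable


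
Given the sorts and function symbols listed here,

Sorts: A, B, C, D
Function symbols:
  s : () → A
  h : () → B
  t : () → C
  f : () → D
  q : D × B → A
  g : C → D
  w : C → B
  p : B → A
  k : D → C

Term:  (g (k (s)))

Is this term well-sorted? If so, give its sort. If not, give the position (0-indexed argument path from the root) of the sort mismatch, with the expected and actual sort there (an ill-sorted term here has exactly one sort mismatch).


ill-sorted at position [0, 0]: expected D, got A

    (s) : A
  (k (s)) : ✗ arg 0 at [0, 0] has sort A, expected D


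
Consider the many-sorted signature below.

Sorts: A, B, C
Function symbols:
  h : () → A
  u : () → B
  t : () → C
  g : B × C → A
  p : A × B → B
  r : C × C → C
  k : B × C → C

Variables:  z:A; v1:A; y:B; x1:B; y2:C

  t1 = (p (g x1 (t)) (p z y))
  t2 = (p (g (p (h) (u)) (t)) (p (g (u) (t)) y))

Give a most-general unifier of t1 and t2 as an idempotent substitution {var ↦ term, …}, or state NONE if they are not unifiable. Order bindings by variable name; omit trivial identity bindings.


{x1 ↦ (p (h) (u)), z ↦ (g (u) (t))}


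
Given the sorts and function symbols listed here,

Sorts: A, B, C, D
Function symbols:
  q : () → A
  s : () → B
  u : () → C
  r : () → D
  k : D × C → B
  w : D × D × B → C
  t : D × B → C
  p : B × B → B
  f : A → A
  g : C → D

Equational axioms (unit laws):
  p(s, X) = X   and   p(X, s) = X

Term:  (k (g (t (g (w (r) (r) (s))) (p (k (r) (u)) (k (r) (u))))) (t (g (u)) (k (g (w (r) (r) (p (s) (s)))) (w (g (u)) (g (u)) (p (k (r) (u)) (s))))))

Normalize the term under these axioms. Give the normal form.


normal form = (k (g (t (g (w (r) (r) (s))) (p (k (r) (u)) (k (r) (u))))) (t (g (u)) (k (g (w (r) (r) (s))) (w (g (u)) (g (u)) (k (r) (u))))))

1. (k (g (t (g (w (r) (r) (s))) (p (k (r) (u)) (k (r) (u))))) (t (g (u)) (k (g (w (r) (r) (p (s) (s)))) (w (g (u)) (g (u)) (p (k (r) (u)) (s))))))  →  (k (g (t (g (w (r) (r) (s))) (p (k (r) (u)) (k (r) (u))))) (t (g (u)) (k (g (w (r) (r) (s))) (w (g (u)) (g (u)) (p (k (r) (u)) (s))))))
2. (k (g (t (g (w (r) (r) (s))) (p (k (r) (u)) (k (r) (u))))) (t (g (u)) (k (g (w (r) (r) (s))) (w (g (u)) (g (u)) (p (k (r) (u)) (s))))))  →  (k (g (t (g (w (r) (r) (s))) (p (k (r) (u)) (k (r) (u))))) (t (g (u)) (k (g (w (r) (r) (s))) (w (g (u)) (g (u)) (k (r) (u))))))


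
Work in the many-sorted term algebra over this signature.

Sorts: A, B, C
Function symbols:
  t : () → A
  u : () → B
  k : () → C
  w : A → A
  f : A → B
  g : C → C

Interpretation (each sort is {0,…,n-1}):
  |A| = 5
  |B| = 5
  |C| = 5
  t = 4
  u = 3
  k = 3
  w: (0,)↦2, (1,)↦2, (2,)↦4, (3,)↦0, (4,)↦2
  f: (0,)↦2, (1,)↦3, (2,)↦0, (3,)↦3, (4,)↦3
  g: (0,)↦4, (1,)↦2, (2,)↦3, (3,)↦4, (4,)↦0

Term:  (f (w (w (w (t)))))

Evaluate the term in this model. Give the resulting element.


  t = 4
  (w (t)) = w(4,) = 2
  (w (w (t))) = w(2,) = 4
  (w (w (w (t)))) = w(4,) = 2
  (f (w (w (w (t))))) = f(2,) = 0

value = 0


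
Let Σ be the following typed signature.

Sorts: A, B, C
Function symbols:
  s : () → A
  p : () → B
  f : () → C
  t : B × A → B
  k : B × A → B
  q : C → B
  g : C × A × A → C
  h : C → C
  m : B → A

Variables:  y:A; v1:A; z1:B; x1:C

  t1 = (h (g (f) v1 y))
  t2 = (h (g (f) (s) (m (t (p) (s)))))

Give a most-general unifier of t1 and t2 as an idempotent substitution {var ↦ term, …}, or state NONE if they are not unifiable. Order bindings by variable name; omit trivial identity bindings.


{v1 ↦ (s), y ↦ (m (t (p) (s)))}
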